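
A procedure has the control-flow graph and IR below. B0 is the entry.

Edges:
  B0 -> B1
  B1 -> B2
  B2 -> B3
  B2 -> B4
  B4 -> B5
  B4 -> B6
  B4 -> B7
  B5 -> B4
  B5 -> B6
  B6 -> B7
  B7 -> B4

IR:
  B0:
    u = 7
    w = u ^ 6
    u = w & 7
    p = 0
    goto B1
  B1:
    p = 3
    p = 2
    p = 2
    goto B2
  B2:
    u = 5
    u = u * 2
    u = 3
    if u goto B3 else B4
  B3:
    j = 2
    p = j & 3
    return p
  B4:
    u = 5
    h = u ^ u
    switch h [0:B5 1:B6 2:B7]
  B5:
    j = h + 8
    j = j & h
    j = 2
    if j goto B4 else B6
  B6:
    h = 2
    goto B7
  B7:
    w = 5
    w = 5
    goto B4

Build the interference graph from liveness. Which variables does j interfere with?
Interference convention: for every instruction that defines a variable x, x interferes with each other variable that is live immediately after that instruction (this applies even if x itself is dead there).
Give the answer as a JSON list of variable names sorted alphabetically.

Answer: ["h"]

Analysis:
Block summaries:
  B0 def {p,u,w} use ∅
  B1 def {p} use ∅
  B2 def {u} use ∅
  B3 def {j,p} use ∅
  B4 def {h,u} use ∅
  B5 def {j} use {h}
  B6 def {h} use ∅
  B7 def {w} use ∅

Live sets:
  live B0: ∅→∅
  live B1: ∅→∅
  live B2: ∅→∅
  live B3: ∅→∅
  live B4: ∅→{h}
  live B5: {h}→∅
  live B6: ∅→∅
  live B7: ∅→∅

Interference:
  h: {j}
  j: {h}
  p: ∅
  u: ∅
  w: ∅

N(j) = ["h"]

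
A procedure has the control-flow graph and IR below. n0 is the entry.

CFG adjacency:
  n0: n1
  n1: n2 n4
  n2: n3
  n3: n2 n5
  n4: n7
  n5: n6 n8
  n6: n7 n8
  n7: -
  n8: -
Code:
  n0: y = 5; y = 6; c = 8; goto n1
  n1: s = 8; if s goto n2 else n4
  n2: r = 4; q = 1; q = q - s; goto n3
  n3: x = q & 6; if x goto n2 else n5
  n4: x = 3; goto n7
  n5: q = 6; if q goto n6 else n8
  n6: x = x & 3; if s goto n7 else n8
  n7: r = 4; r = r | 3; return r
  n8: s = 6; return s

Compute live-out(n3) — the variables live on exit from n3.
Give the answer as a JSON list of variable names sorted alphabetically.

Answer: ["s", "x"]

Analysis:
Block summaries:
  n0: {c,y} / ∅
  n1: {s} / ∅
  n2: {q,r} / {s}
  n3: {x} / {q}
  n4: {x} / ∅
  n5: {q} / ∅
  n6: {x} / {s,x}
  n7: {r} / ∅
  n8: {s} / ∅

Liveness:
  n0: in=∅ out=∅
  n1: in=∅ out={s}
  n2: in={s} out={q,s}
  n3: in={q,s} out={s,x}
  n4: in=∅ out=∅
  n5: in={s,x} out={s,x}
  n6: in={s,x} out=∅
  n7: in=∅ out=∅
  n8: in=∅ out=∅

live-out(n3) = ["s", "x"]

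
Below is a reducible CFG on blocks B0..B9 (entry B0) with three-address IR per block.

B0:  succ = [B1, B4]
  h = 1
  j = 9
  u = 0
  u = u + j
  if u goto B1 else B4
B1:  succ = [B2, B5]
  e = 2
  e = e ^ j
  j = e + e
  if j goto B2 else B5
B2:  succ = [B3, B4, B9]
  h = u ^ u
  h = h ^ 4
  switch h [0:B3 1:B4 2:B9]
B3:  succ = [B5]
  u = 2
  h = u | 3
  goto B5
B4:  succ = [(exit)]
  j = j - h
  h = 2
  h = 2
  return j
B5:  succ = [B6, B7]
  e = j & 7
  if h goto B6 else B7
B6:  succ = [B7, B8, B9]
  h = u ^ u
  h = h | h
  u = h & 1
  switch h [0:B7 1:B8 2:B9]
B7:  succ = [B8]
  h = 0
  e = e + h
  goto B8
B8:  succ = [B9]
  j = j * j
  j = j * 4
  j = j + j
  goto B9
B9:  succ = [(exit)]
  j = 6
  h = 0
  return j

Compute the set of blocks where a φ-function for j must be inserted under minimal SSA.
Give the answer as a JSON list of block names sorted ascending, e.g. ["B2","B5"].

Answer: ["B4", "B9"]

Working:
idom tree: B1←B0 B2←B1 B3←B2 B4←B0 B5←B1 B6←B5 B7←B5 B8←B5 B9←B1
Dom∩ at merges:
  B4: preds {B0,B2}: {B0} ∩ {B0,B1,B2} = {B0}; idom=B0
  B5: preds {B1,B3}: {B0,B1} ∩ {B0,B1,B2,B3} = {B0,B1}; idom=B1
  B7: preds {B5,B6}: {B0,B1,B5} ∩ {B0,B1,B5,B6} = {B0,B1,B5}; idom=B5
  B8: preds {B6,B7}: {B0,B1,B5,B6} ∩ {B0,B1,B5,B7} = {B0,B1,B5}; idom=B5
  B9: preds {B2,B6,B8}: {B0,B1,B2} ∩ {B0,B1,B5,B6} ∩ {B0,B1,B5,B8} = {B0,B1}; idom=B1

DF walk-up:
  B4←B0: walk · to B0
  B4←B2: walk B2→B1 to B0
  B5←B1: walk · to B1
  B5←B3: walk B3→B2 to B1
  B7←B5: walk · to B5
  B7←B6: walk B6 to B5
  B8←B6: walk B6 to B5
  B8←B7: walk B7 to B5
  B9←B2: walk B2 to B1
  B9←B6: walk B6→B5 to B1
  B9←B8: walk B8→B5 to B1
  B0: DF=∅
  B1: DF={B4}
  B2: DF={B4,B5,B9}
  B3: DF={B5}
  B4: DF=∅
  B5: DF={B9}
  B6: DF={B7,B8,B9}
  B7: DF={B8}
  B8: DF={B9}
  B9: DF=∅

φ for j: defs {B0,B1,B4,B8,B9}
  DF⁺ = {B4,B9}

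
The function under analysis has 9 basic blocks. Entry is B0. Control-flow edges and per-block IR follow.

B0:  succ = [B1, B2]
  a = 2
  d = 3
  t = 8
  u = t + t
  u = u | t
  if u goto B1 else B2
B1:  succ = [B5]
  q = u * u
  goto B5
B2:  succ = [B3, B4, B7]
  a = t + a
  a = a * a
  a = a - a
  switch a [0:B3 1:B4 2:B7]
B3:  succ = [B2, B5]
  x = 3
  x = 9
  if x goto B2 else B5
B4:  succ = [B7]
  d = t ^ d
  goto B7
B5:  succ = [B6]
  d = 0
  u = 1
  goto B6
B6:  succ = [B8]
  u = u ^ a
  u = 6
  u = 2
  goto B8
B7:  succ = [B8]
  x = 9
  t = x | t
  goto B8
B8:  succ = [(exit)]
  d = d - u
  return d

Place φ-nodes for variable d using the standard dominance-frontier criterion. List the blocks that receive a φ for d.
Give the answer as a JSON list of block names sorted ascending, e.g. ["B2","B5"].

Answer: ["B7", "B8"]

Derivation:
idom tree: B1←B0 B2←B0 B3←B2 B4←B2 B5←B0 B6←B5 B7←B2 B8←B0
Dom at joins:
  B2: preds {B0,B3}: {B0} ∩ {B0,B2,B3} = {B0}; idom=B0
  B5: preds {B1,B3}: {B0,B1} ∩ {B0,B2,B3} = {B0}; idom=B0
  B7: preds {B2,B4}: {B0,B2} ∩ {B0,B2,B4} = {B0,B2}; idom=B2
  B8: preds {B6,B7}: {B0,B5,B6} ∩ {B0,B2,B7} = {B0}; idom=B0

Frontier:
  join B2 pred B0: · stop@B0
  join B2 pred B3: B3→B2 stop@B0
  join B5 pred B1: B1 stop@B0
  join B5 pred B3: B3→B2 stop@B0
  join B7 pred B2: · stop@B2
  join B7 pred B4: B4 stop@B2
  join B8 pred B6: B6→B5 stop@B0
  join B8 pred B7: B7→B2 stop@B0
  B0: DF=∅
  B1: DF={B5}
  B2: DF={B2,B5,B8}
  B3: DF={B2,B5}
  B4: DF={B7}
  B5: DF={B8}
  B6: DF={B8}
  B7: DF={B8}
  B8: DF=∅

φ for d: defs {B0,B4,B5,B8}
  DF⁺ = {B7,B8}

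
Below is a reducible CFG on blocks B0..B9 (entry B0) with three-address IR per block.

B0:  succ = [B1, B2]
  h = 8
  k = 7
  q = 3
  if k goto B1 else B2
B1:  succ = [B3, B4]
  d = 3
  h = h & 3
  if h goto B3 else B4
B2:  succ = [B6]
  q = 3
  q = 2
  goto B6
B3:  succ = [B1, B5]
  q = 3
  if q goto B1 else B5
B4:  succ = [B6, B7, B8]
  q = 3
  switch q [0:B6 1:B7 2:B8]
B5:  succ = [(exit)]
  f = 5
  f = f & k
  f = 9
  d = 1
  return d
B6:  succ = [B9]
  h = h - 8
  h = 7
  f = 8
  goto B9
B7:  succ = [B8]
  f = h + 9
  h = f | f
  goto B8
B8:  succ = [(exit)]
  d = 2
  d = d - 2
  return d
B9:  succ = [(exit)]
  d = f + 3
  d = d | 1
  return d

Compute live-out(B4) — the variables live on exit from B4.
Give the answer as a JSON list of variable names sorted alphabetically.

Block summaries:
  B0 def {h,k,q} use ∅
  B1 def {d,h} use {h}
  B2 def {q} use ∅
  B3 def {q} use ∅
  B4 def {q} use ∅
  B5 def {d,f} use {k}
  B6 def {f,h} use {h}
  B7 def {f,h} use {h}
  B8 def {d} use ∅
  B9 def {d} use {f}

Live sets:
  B0 li=∅ lo={h,k}
  B1 li={h,k} lo={h,k}
  B2 li={h} lo={h}
  B3 li={h,k} lo={h,k}
  B4 li={h} lo={h}
  B5 li={k} lo=∅
  B6 li={h} lo={f}
  B7 li={h} lo=∅
  B8 li=∅ lo=∅
  B9 li={f} lo=∅

live-out(B4) = ["h"]

Answer: ["h"]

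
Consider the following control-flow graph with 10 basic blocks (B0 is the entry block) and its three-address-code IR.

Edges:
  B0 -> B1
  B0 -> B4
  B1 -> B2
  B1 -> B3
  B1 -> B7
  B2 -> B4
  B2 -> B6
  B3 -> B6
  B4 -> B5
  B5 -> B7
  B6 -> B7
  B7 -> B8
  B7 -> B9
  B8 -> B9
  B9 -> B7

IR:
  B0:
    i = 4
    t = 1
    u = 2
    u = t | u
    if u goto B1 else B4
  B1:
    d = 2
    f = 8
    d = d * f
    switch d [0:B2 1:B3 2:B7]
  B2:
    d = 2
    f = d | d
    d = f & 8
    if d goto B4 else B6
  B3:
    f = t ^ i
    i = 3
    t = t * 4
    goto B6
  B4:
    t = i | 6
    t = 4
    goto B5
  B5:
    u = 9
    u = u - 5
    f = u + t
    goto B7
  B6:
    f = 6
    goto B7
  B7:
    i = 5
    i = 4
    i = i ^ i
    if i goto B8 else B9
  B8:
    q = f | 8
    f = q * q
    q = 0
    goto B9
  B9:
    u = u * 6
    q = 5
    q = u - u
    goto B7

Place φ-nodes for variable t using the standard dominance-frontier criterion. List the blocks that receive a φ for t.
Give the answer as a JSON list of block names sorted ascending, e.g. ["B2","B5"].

idom tree: B1←B0 B2←B1 B3←B1 B4←B0 B5←B4 B6←B1 B7←B0 B8←B7 B9←B7
Join-block Dom:
  B4: preds {B0,B2}: {B0} ∩ {B0,B1,B2} = {B0}; idom=B0
  B6: preds {B2,B3}: {B0,B1,B2} ∩ {B0,B1,B3} = {B0,B1}; idom=B1
  B7: preds {B1,B5,B6,B9}: {B0,B1} ∩ {B0,B4,B5} ∩ {B0,B1,B6} ∩ {B0,B7,B9} = {B0}; idom=B0
  B9: preds {B7,B8}: {B0,B7} ∩ {B0,B7,B8} = {B0,B7}; idom=B7

Frontier:
  B4←B0: walk · to B0
  B4←B2: walk B2→B1 to B0
  B6←B2: walk B2 to B1
  B6←B3: walk B3 to B1
  B7←B1: walk B1 to B0
  B7←B5: walk B5→B4 to B0
  B7←B6: walk B6→B1 to B0
  B7←B9: walk B9→B7 to B0
  B9←B7: walk · to B7
  B9←B8: walk B8 to B7
  DF(B0)=∅
  DF(B1)={B4,B7}
  DF(B2)={B4,B6}
  DF(B3)={B6}
  DF(B4)={B7}
  DF(B5)={B7}
  DF(B6)={B7}
  DF(B7)={B7}
  DF(B8)={B9}
  DF(B9)={B7}

φ for t: defs {B0,B3,B4}
  DF⁺ = {B6,B7}

Answer: ["B6", "B7"]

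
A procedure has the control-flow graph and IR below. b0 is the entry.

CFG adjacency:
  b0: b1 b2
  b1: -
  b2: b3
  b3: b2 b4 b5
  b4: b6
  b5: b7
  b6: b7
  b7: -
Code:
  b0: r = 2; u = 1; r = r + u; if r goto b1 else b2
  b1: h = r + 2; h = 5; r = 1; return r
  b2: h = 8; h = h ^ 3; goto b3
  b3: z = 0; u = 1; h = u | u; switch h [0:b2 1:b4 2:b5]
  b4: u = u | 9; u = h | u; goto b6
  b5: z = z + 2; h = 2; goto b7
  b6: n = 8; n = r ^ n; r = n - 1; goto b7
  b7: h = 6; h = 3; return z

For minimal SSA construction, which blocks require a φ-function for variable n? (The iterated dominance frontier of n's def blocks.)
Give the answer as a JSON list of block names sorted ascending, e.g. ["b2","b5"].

Answer: ["b7"]

Working:
idom tree: b1←b0 b2←b0 b3←b2 b4←b3 b5←b3 b6←b4 b7←b3
Dom at joins:
  b2: preds {b0,b3}: {b0} ∩ {b0,b2,b3} = {b0}; idom=b0
  b7: preds {b5,b6}: {b0,b2,b3,b5} ∩ {b0,b2,b3,b4,b6} = {b0,b2,b3}; idom=b3

DF derivation:
  join b2 pred b0: · stop@b0
  join b2 pred b3: b3→b2 stop@b0
  join b7 pred b5: b5 stop@b3
  join b7 pred b6: b6→b4 stop@b3
  b0 → ∅
  b1 → ∅
  b2 → {b2}
  b3 → {b2}
  b4 → {b7}
  b5 → {b7}
  b6 → {b7}
  b7 → ∅

φ for n: defs {b6}
  DF⁺ = {b7}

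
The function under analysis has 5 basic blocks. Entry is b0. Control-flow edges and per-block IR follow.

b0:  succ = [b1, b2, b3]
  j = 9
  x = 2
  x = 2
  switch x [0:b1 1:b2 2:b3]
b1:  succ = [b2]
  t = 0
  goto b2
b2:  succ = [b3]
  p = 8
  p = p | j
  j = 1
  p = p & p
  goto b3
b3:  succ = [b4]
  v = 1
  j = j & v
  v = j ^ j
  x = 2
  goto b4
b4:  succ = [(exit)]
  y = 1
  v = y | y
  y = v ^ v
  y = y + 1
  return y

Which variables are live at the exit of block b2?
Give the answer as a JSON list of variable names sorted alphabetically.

Answer: ["j"]

Working:
def/use:
  b0: def={j,x} ue=∅
  b1: def={t} ue=∅
  b2: def={j,p} ue={j}
  b3: def={j,v,x} ue={j}
  b4: def={v,y} ue=∅

Liveness:
  b0 li=∅ lo={j}
  b1 li={j} lo={j}
  b2 li={j} lo={j}
  b3 li={j} lo=∅
  b4 li=∅ lo=∅

live-out(b2) = ["j"]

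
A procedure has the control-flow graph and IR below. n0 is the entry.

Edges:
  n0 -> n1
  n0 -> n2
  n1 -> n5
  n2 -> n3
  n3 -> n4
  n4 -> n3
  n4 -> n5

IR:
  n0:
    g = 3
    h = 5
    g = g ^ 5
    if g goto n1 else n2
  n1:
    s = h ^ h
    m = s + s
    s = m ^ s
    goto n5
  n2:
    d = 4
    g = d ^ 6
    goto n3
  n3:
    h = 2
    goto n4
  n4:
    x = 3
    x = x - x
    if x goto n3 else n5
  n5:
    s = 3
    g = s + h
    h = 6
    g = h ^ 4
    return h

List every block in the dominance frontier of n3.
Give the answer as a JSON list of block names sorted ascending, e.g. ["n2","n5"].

idom tree: n1←n0 n2←n0 n3←n2 n4←n3 n5←n0
Join-block Dom:
  n3: preds {n2,n4}: {n0,n2} ∩ {n0,n2,n3,n4} = {n0,n2}; idom=n2
  n5: preds {n1,n4}: {n0,n1} ∩ {n0,n2,n3,n4} = {n0}; idom=n0

DF walk-up:
  n3←n2: walk · to n2
  n3←n4: walk n4→n3 to n2
  n5←n1: walk n1 to n0
  n5←n4: walk n4→n3→n2 to n0
  n0: DF=∅
  n1: DF={n5}
  n2: DF={n5}
  n3: DF={n3,n5}
  n4: DF={n3,n5}
  n5: DF=∅

DF(n3) = ["n3", "n5"]

Answer: ["n3", "n5"]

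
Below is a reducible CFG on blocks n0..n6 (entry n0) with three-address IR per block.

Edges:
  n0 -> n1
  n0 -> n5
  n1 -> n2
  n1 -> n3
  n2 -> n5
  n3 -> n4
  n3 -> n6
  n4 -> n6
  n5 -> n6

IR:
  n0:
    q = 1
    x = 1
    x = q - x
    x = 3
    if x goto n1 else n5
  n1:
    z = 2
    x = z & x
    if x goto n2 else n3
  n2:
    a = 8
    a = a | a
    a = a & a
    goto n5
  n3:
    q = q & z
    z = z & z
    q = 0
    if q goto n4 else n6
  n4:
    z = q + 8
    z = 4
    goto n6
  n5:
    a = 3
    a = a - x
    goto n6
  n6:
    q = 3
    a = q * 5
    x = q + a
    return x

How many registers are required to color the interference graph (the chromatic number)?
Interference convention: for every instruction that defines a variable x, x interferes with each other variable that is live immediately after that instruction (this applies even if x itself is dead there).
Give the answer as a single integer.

Answer: 3

Derivation:
def/use:
  n0: def={q,x} ue=∅
  n1: def={x,z} ue={x}
  n2: def={a} ue=∅
  n3: def={q,z} ue={q,z}
  n4: def={z} ue={q}
  n5: def={a} ue={x}
  n6: def={a,q,x} ue=∅

Liveness:
  n0: in=∅ out={q,x}
  n1: in={q,x} out={q,x,z}
  n2: in={x} out={x}
  n3: in={q,z} out={q}
  n4: in={q} out=∅
  n5: in={x} out=∅
  n6: in=∅ out=∅

Interference:
  a: {q,x}
  q: {a,x,z}
  x: {a,q,z}
  z: {q,x}

Colouring:
  clique {a,q,x} ⇒ need ≥ 3
  assign a→R2 q→R0 x→R1 z→R2 — no edge inside a register ⇒ χ ≤ 3
  χ = 3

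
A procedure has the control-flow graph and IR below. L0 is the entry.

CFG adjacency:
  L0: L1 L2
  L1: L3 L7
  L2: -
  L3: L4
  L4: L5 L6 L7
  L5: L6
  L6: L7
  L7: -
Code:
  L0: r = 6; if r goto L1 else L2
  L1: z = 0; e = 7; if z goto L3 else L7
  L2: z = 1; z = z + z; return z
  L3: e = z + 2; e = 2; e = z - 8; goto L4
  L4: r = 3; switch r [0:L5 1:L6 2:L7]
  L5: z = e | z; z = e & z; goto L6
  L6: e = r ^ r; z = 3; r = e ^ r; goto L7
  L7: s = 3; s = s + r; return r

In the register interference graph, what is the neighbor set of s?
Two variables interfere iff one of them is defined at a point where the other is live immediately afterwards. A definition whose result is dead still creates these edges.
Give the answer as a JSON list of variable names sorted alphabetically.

Per-block:
  L0 def {r} use ∅
  L1 def {e,z} use ∅
  L2 def {z} use ∅
  L3 def {e} use {z}
  L4 def {r} use ∅
  L5 def {z} use {e,z}
  L6 def {e,r,z} use {r}
  L7 def {s} use {r}

Live sets:
  live L0: ∅→{r}
  live L1: {r}→{r,z}
  live L2: ∅→∅
  live L3: {z}→{e,z}
  live L4: {e,z}→{e,r,z}
  live L5: {e,r,z}→{r}
  live L6: {r}→{r}
  live L7: {r}→∅

Interfere edges:
  e — {r,z}
  r — {e,s,z}
  s — {r}
  z — {e,r}

N(s) = ["r"]

Answer: ["r"]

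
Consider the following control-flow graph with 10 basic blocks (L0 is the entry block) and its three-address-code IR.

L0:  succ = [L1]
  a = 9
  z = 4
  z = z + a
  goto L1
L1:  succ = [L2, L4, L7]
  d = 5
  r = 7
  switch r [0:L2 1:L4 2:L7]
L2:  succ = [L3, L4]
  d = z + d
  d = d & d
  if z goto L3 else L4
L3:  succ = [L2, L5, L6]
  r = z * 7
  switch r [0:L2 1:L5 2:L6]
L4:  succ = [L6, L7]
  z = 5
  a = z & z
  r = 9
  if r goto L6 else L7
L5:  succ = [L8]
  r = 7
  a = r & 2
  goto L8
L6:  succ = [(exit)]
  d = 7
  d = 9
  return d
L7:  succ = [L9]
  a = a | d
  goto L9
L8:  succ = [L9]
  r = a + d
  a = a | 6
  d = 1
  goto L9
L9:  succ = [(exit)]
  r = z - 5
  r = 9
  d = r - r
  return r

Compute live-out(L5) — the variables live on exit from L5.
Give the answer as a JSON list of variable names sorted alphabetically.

def/use:
  L0 def {a,z} use ∅
  L1 def {d,r} use ∅
  L2 def {d} use {d,z}
  L3 def {r} use {z}
  L4 def {a,r,z} use ∅
  L5 def {a,r} use ∅
  L6 def {d} use ∅
  L7 def {a} use {a,d}
  L8 def {a,d,r} use {a,d}
  L9 def {d,r} use {z}

Liveness:
  live L0: ∅→{a,z}
  live L1: {a,z}→{a,d,z}
  live L2: {d,z}→{d,z}
  live L3: {d,z}→{d,z}
  live L4: {d}→{a,d,z}
  live L5: {d,z}→{a,d,z}
  live L6: ∅→∅
  live L7: {a,d,z}→{z}
  live L8: {a,d,z}→{z}
  live L9: {z}→∅

live-out(L5) = ["a", "d", "z"]

Answer: ["a", "d", "z"]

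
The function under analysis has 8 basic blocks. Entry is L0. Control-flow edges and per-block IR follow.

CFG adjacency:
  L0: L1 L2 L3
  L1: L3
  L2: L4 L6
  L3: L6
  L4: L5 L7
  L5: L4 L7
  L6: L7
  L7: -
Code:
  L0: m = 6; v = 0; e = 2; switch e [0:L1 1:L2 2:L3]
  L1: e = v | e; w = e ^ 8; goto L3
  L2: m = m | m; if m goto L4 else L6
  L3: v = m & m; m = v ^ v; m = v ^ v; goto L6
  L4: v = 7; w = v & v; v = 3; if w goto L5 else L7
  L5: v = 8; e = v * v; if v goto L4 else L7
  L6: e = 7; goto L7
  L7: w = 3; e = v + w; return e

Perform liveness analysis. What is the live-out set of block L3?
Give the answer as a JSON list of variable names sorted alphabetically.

Answer: ["v"]

Analysis:
Per-block:
  L0: def={e,m,v} ue=∅
  L1: def={e,w} ue={e,v}
  L2: def={m} ue={m}
  L3: def={m,v} ue={m}
  L4: def={v,w} ue=∅
  L5: def={e,v} ue=∅
  L6: def={e} ue=∅
  L7: def={e,w} ue={v}

Backward fixpoint:
  L0: in=∅ out={e,m,v}
  L1: in={e,m,v} out={m}
  L2: in={m,v} out={v}
  L3: in={m} out={v}
  L4: in=∅ out={v}
  L5: in=∅ out={v}
  L6: in={v} out={v}
  L7: in={v} out=∅

live-out(L3) = ["v"]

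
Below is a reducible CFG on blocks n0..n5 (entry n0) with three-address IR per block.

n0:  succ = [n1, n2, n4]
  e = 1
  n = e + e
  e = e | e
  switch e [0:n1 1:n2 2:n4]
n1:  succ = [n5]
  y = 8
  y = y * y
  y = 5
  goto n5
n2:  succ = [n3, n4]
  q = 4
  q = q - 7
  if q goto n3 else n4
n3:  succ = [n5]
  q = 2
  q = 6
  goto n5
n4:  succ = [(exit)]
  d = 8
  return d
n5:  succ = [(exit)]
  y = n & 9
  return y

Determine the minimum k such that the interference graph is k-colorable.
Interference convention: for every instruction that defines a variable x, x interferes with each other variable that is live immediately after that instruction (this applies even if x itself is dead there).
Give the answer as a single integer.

Answer: 2

Derivation:
Per-block:
  n0 def {e,n} use ∅
  n1 def {y} use ∅
  n2 def {q} use ∅
  n3 def {q} use ∅
  n4 def {d} use ∅
  n5 def {y} use {n}

Backward fixpoint:
  live n0: ∅→{n}
  live n1: {n}→{n}
  live n2: {n}→{n}
  live n3: {n}→{n}
  live n4: ∅→∅
  live n5: {n}→∅

Interfere edges:
  d: ∅
  e: {n}
  n: {e,q,y}
  q: {n}
  y: {n}

Registers:
  {e,n} pairwise interfere (2-clique) ⇒ χ ≥ 2
  assign d→r0 e→r1 n→r0 q→r1 y→r1 — no edge inside a register ⇒ χ ≤ 2
  χ = 2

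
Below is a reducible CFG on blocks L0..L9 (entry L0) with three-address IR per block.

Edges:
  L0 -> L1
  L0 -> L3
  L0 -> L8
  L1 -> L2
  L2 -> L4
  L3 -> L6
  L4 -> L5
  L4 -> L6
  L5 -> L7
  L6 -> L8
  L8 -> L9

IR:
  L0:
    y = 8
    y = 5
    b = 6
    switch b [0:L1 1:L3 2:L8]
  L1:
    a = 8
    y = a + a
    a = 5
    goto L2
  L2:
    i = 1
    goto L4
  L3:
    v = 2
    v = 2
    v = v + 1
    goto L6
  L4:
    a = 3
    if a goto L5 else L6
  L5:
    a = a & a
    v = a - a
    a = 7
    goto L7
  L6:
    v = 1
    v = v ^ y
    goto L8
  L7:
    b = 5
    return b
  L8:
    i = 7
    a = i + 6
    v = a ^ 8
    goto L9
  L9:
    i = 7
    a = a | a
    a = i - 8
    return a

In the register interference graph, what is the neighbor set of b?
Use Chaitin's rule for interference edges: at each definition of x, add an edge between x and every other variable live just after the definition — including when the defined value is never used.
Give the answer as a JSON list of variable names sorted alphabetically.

def/use:
  L0: def={b,y} ue=∅
  L1: def={a,y} ue=∅
  L2: def={i} ue=∅
  L3: def={v} ue=∅
  L4: def={a} ue=∅
  L5: def={a,v} ue={a}
  L6: def={v} ue={y}
  L7: def={b} ue=∅
  L8: def={a,i,v} ue=∅
  L9: def={a,i} ue={a}

Live sets:
  L0: in=∅ out={y}
  L1: in=∅ out={y}
  L2: in={y} out={y}
  L3: in={y} out={y}
  L4: in={y} out={a,y}
  L5: in={a} out=∅
  L6: in={y} out=∅
  L7: in=∅ out=∅
  L8: in=∅ out={a}
  L9: in={a} out=∅

Conflict graph:
  a — {i,v,y}
  b — {y}
  i — {a,y}
  v — {a,y}
  y — {a,b,i,v}

N(b) = ["y"]

Answer: ["y"]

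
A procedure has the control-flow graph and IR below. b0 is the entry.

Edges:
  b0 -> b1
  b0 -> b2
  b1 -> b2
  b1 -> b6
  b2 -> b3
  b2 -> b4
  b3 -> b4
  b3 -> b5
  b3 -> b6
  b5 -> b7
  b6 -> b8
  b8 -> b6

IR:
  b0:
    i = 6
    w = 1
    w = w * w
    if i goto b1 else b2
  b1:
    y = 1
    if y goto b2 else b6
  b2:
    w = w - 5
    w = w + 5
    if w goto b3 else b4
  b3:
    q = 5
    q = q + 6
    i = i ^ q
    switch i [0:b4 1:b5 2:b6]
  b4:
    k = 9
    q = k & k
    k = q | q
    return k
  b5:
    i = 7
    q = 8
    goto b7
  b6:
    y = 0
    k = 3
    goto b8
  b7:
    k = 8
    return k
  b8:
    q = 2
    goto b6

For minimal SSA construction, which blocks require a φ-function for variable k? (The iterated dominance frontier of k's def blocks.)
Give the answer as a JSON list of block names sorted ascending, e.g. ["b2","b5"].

Answer: ["b6"]

Derivation:
idom tree: b1←b0 b2←b0 b3←b2 b4←b2 b5←b3 b6←b0 b7←b5 b8←b6
Dom∩ at merges:
  b2: preds {b0,b1}: {b0} ∩ {b0,b1} = {b0}; idom=b0
  b4: preds {b2,b3}: {b0,b2} ∩ {b0,b2,b3} = {b0,b2}; idom=b2
  b6: preds {b1,b3,b8}: {b0,b1} ∩ {b0,b2,b3} ∩ {b0,b6,b8} = {b0}; idom=b0

DF derivation:
  b2←b0: walk · to b0
  b2←b1: walk b1 to b0
  b4←b2: walk · to b2
  b4←b3: walk b3 to b2
  b6←b1: walk b1 to b0
  b6←b3: walk b3→b2 to b0
  b6←b8: walk b8→b6 to b0
  b0 → ∅
  b1 → {b2,b6}
  b2 → {b6}
  b3 → {b4,b6}
  b4 → ∅
  b5 → ∅
  b6 → {b6}
  b7 → ∅
  b8 → {b6}

φ for k: defs {b4,b6,b7}
  DF⁺ = {b6}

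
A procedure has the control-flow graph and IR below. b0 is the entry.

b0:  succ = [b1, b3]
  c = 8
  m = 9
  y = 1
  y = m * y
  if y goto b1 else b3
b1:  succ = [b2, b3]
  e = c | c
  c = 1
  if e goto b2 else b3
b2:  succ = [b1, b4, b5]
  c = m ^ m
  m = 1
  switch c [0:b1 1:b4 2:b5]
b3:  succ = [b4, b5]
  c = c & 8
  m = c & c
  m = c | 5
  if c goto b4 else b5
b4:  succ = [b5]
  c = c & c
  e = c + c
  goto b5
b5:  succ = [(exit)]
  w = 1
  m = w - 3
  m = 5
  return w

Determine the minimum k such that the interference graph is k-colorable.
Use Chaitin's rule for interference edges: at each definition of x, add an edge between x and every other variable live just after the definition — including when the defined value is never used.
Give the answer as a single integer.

Answer: 3

Derivation:
def/use:
  b0: def={c,m,y} ue=∅
  b1: def={c,e} ue={c}
  b2: def={c,m} ue={m}
  b3: def={c,m} ue={c}
  b4: def={c,e} ue={c}
  b5: def={m,w} ue=∅

Live sets:
  live b0: ∅→{c,m}
  live b1: {c,m}→{c,m}
  live b2: {m}→{c,m}
  live b3: {c}→{c}
  live b4: {c}→∅
  live b5: ∅→∅

Conflict graph:
  c — {e,m,y}
  e — {c,m}
  m — {c,e,w,y}
  w — {m}
  y — {c,m}

Chromatic number:
  clique {c,e,m} ⇒ need ≥ 3
  assign c→R1 e→R2 m→R0 w→R1 y→R2 — no edge inside a register ⇒ χ ≤ 3
  χ = 3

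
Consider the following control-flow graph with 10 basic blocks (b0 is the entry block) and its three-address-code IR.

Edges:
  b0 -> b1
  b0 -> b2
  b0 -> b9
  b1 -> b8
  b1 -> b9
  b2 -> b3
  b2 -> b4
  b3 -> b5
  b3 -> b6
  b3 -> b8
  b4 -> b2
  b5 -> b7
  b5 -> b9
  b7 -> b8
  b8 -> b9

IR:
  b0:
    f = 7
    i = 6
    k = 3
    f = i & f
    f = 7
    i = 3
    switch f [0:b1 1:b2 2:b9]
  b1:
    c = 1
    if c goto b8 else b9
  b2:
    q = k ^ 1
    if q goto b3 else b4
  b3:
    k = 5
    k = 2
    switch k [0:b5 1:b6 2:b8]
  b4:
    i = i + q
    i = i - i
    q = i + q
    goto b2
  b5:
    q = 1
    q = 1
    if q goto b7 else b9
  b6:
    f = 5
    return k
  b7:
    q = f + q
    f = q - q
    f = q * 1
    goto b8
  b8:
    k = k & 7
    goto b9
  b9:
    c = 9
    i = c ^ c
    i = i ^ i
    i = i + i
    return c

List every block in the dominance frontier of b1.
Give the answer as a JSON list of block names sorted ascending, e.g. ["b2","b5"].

idom tree: b1←b0 b2←b0 b3←b2 b4←b2 b5←b3 b6←b3 b7←b5 b8←b0 b9←b0
Dom at joins:
  b2: preds {b0,b4}: {b0} ∩ {b0,b2,b4} = {b0}; idom=b0
  b8: preds {b1,b3,b7}: {b0,b1} ∩ {b0,b2,b3} ∩ {b0,b2,b3,b5,b7} = {b0}; idom=b0
  b9: preds {b0,b1,b5,b8}: {b0} ∩ {b0,b1} ∩ {b0,b2,b3,b5} ∩ {b0,b8} = {b0}; idom=b0

DF walk-up:
  b2←b0: walk · to b0
  b2←b4: walk b4→b2 to b0
  b8←b1: walk b1 to b0
  b8←b3: walk b3→b2 to b0
  b8←b7: walk b7→b5→b3→b2 to b0
  b9←b0: walk · to b0
  b9←b1: walk b1 to b0
  b9←b5: walk b5→b3→b2 to b0
  b9←b8: walk b8 to b0
  b0: DF=∅
  b1: DF={b8,b9}
  b2: DF={b2,b8,b9}
  b3: DF={b8,b9}
  b4: DF={b2}
  b5: DF={b8,b9}
  b6: DF=∅
  b7: DF={b8}
  b8: DF={b9}
  b9: DF=∅

DF(b1) = ["b8", "b9"]

Answer: ["b8", "b9"]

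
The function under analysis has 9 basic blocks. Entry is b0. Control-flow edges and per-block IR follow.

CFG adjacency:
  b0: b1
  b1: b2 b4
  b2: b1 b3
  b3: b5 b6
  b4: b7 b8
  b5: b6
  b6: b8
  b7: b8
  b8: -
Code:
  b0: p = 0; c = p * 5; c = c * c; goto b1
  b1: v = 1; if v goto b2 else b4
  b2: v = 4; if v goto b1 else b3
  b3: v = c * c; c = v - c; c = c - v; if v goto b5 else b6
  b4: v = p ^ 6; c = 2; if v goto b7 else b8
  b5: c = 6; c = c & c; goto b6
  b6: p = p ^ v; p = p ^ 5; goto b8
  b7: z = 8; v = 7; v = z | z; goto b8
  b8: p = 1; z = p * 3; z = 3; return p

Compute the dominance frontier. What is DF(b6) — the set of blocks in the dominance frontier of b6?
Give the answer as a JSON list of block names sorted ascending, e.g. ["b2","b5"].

Answer: ["b8"]

Derivation:
idom tree: b1←b0 b2←b1 b3←b2 b4←b1 b5←b3 b6←b3 b7←b4 b8←b1
Dom∩ at merges:
  b1: preds {b0,b2}: {b0} ∩ {b0,b1,b2} = {b0}; idom=b0
  b6: preds {b3,b5}: {b0,b1,b2,b3} ∩ {b0,b1,b2,b3,b5} = {b0,b1,b2,b3}; idom=b3
  b8: preds {b4,b6,b7}: {b0,b1,b4} ∩ {b0,b1,b2,b3,b6} ∩ {b0,b1,b4,b7} = {b0,b1}; idom=b1

DF walk-up:
  join b1 pred b0: · stop@b0
  join b1 pred b2: b2→b1 stop@b0
  join b6 pred b3: · stop@b3
  join b6 pred b5: b5 stop@b3
  join b8 pred b4: b4 stop@b1
  join b8 pred b6: b6→b3→b2 stop@b1
  join b8 pred b7: b7→b4 stop@b1
  DF(b0)=∅
  DF(b1)={b1}
  DF(b2)={b1,b8}
  DF(b3)={b8}
  DF(b4)={b8}
  DF(b5)={b6}
  DF(b6)={b8}
  DF(b7)={b8}
  DF(b8)=∅

DF(b6) = ["b8"]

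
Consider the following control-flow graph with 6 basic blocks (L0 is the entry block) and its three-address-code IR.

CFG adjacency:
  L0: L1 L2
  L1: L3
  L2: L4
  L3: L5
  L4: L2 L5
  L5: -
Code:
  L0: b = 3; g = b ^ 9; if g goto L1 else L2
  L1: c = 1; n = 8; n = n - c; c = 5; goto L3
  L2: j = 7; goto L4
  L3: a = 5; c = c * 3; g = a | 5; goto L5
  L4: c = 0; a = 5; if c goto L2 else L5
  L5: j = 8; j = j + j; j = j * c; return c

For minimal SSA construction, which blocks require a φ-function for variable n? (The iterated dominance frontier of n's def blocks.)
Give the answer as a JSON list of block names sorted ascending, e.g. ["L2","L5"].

idom tree: L1←L0 L2←L0 L3←L1 L4←L2 L5←L0
Dom at joins:
  L2: preds {L0,L4}: {L0} ∩ {L0,L2,L4} = {L0}; idom=L0
  L5: preds {L3,L4}: {L0,L1,L3} ∩ {L0,L2,L4} = {L0}; idom=L0

Frontier:
  L2←L0: walk · to L0
  L2←L4: walk L4→L2 to L0
  L5←L3: walk L3→L1 to L0
  L5←L4: walk L4→L2 to L0
  DF(L0)=∅
  DF(L1)={L5}
  DF(L2)={L2,L5}
  DF(L3)={L5}
  DF(L4)={L2,L5}
  DF(L5)=∅

φ for n: defs {L1}
  DF⁺ = {L5}

Answer: ["L5"]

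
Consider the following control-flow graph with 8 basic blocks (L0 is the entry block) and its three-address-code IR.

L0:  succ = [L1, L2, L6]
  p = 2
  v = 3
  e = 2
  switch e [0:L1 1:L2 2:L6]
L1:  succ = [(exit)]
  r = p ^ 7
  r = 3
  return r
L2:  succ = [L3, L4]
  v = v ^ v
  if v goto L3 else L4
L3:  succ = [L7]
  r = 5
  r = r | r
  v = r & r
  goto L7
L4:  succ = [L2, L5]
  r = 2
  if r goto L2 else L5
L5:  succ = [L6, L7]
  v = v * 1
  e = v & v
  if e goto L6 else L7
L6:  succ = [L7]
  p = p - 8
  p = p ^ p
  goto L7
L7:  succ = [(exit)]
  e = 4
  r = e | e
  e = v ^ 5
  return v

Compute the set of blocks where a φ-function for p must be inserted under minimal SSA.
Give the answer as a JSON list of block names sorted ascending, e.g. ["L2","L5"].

Answer: ["L7"]

Working:
idom tree: L1←L0 L2←L0 L3←L2 L4←L2 L5←L4 L6←L0 L7←L0
Join-block Dom:
  L2: preds {L0,L4}: {L0} ∩ {L0,L2,L4} = {L0}; idom=L0
  L6: preds {L0,L5}: {L0} ∩ {L0,L2,L4,L5} = {L0}; idom=L0
  L7: preds {L3,L5,L6}: {L0,L2,L3} ∩ {L0,L2,L4,L5} ∩ {L0,L6} = {L0}; idom=L0

DF derivation:
  L2←L0: walk · to L0
  L2←L4: walk L4→L2 to L0
  L6←L0: walk · to L0
  L6←L5: walk L5→L4→L2 to L0
  L7←L3: walk L3→L2 to L0
  L7←L5: walk L5→L4→L2 to L0
  L7←L6: walk L6 to L0
  L0 → ∅
  L1 → ∅
  L2 → {L2,L6,L7}
  L3 → {L7}
  L4 → {L2,L6,L7}
  L5 → {L6,L7}
  L6 → {L7}
  L7 → ∅

φ for p: defs {L0,L6}
  DF⁺ = {L7}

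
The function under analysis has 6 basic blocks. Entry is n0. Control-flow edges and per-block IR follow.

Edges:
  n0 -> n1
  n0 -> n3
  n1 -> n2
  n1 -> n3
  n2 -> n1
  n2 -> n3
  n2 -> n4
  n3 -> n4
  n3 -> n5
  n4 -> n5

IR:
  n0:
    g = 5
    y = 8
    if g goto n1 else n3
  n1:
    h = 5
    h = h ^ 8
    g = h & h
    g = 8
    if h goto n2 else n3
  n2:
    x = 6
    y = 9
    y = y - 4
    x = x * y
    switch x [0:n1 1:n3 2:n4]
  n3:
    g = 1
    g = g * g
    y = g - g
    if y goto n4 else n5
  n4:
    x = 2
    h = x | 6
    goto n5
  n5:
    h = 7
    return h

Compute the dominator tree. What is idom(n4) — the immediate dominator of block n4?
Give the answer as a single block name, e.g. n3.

idom tree: n1←n0 n2←n1 n3←n0 n4←n0 n5←n0
Join-block Dom:
  n1: preds {n0,n2}: {n0} ∩ {n0,n1,n2} = {n0}; idom=n0
  n3: preds {n0,n1,n2}: {n0} ∩ {n0,n1} ∩ {n0,n1,n2} = {n0}; idom=n0
  n4: preds {n2,n3}: {n0,n1,n2} ∩ {n0,n3} = {n0}; idom=n0
  n5: preds {n3,n4}: {n0,n3} ∩ {n0,n4} = {n0}; idom=n0

idom(n4) = n0

Answer: n0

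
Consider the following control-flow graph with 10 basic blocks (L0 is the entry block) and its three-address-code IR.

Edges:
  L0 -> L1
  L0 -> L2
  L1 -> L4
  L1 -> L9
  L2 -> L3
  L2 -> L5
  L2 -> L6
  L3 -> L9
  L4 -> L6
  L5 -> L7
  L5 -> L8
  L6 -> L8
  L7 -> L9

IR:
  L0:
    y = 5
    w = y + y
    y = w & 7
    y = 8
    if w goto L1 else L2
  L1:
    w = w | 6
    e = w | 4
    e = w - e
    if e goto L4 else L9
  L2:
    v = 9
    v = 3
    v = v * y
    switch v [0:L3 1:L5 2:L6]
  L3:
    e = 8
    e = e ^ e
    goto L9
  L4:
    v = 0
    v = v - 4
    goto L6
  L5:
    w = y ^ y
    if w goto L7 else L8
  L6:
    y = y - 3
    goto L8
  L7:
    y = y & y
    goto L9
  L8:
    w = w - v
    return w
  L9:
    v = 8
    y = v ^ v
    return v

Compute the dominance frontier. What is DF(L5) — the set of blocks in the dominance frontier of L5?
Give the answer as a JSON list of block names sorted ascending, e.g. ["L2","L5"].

idom tree: L1←L0 L2←L0 L3←L2 L4←L1 L5←L2 L6←L0 L7←L5 L8←L0 L9←L0
Dom∩ at merges:
  L6: preds {L2,L4}: {L0,L2} ∩ {L0,L1,L4} = {L0}; idom=L0
  L8: preds {L5,L6}: {L0,L2,L5} ∩ {L0,L6} = {L0}; idom=L0
  L9: preds {L1,L3,L7}: {L0,L1} ∩ {L0,L2,L3} ∩ {L0,L2,L5,L7} = {L0}; idom=L0

DF derivation:
  join L6 pred L2: L2 stop@L0
  join L6 pred L4: L4→L1 stop@L0
  join L8 pred L5: L5→L2 stop@L0
  join L8 pred L6: L6 stop@L0
  join L9 pred L1: L1 stop@L0
  join L9 pred L3: L3→L2 stop@L0
  join L9 pred L7: L7→L5→L2 stop@L0
  L0: DF=∅
  L1: DF={L6,L9}
  L2: DF={L6,L8,L9}
  L3: DF={L9}
  L4: DF={L6}
  L5: DF={L8,L9}
  L6: DF={L8}
  L7: DF={L9}
  L8: DF=∅
  L9: DF=∅

DF(L5) = ["L8", "L9"]

Answer: ["L8", "L9"]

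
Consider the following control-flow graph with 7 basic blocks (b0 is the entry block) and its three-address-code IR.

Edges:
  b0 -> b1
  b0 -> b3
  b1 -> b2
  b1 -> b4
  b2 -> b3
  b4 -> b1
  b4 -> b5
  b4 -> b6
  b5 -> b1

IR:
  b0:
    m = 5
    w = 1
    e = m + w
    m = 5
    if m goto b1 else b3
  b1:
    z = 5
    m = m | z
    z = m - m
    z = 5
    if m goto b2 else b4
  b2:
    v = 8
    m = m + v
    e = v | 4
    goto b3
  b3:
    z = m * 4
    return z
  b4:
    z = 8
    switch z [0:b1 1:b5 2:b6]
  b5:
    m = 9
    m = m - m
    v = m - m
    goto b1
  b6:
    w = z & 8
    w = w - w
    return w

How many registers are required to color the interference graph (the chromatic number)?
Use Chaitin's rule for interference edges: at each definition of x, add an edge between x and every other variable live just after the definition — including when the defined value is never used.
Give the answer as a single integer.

Per-block:
  b0 def {e,m,w} use ∅
  b1 def {m,z} use {m}
  b2 def {e,m,v} use {m}
  b3 def {z} use {m}
  b4 def {z} use ∅
  b5 def {m,v} use ∅
  b6 def {w} use {z}

Liveness:
  live b0: ∅→{m}
  live b1: {m}→{m}
  live b2: {m}→{m}
  live b3: {m}→∅
  live b4: {m}→{m,z}
  live b5: ∅→{m}
  live b6: {z}→∅

Interfere edges:
  e↔{m}
  m↔{e,v,w,z}
  v↔{m}
  w↔{m}
  z↔{m}

Registers:
  {e,m} pairwise interfere (2-clique) ⇒ χ ≥ 2
  assign e→r1 m→r0 v→r1 w→r1 z→r1 — no edge inside a register ⇒ χ ≤ 2
  χ = 2

Answer: 2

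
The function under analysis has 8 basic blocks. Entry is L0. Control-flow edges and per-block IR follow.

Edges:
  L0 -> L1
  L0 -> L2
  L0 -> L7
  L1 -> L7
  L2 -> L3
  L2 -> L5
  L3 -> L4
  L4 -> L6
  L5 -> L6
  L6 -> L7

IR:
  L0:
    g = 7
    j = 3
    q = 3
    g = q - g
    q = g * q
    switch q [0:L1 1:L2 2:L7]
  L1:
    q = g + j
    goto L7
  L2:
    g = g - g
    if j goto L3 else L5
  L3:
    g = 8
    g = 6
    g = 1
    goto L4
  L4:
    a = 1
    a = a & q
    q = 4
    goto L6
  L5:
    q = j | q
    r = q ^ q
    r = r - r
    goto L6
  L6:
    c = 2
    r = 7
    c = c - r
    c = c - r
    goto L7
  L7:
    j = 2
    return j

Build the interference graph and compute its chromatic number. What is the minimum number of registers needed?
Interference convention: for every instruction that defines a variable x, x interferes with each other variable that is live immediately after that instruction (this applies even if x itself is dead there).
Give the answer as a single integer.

Per-block:
  L0: {g,j,q} / ∅
  L1: {q} / {g,j}
  L2: {g} / {g,j}
  L3: {g} / ∅
  L4: {a,q} / {q}
  L5: {q,r} / {j,q}
  L6: {c,r} / ∅
  L7: {j} / ∅

Backward fixpoint:
  live L0: ∅→{g,j,q}
  live L1: {g,j}→∅
  live L2: {g,j,q}→{j,q}
  live L3: {q}→{q}
  live L4: {q}→∅
  live L5: {j,q}→∅
  live L6: ∅→∅
  live L7: ∅→∅

Conflict graph:
  a↔{q}
  c↔{r}
  g↔{j,q}
  j↔{g,q}
  q↔{a,g,j}
  r↔{c}

Registers:
  clique {g,j,q} ⇒ need ≥ 3
  assign a→R1 c→R0 g→R1 j→R2 q→R0 r→R1 — no edge inside a register ⇒ χ ≤ 3
  χ = 3

Answer: 3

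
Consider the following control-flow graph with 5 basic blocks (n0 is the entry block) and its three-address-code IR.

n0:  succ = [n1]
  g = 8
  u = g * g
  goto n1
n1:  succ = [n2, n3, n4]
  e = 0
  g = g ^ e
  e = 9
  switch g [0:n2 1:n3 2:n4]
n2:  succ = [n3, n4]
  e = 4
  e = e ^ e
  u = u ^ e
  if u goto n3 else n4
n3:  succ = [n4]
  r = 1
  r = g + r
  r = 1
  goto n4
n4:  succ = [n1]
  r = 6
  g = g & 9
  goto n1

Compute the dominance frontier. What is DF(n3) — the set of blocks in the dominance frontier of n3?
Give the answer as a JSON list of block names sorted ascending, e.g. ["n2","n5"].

Answer: ["n4"]

Analysis:
idom tree: n1←n0 n2←n1 n3←n1 n4←n1
Join-block Dom:
  n1: preds {n0,n4}: {n0} ∩ {n0,n1,n4} = {n0}; idom=n0
  n3: preds {n1,n2}: {n0,n1} ∩ {n0,n1,n2} = {n0,n1}; idom=n1
  n4: preds {n1,n2,n3}: {n0,n1} ∩ {n0,n1,n2} ∩ {n0,n1,n3} = {n0,n1}; idom=n1

DF walk-up:
  n1←n0: walk · to n0
  n1←n4: walk n4→n1 to n0
  n3←n1: walk · to n1
  n3←n2: walk n2 to n1
  n4←n1: walk · to n1
  n4←n2: walk n2 to n1
  n4←n3: walk n3 to n1
  n0 → ∅
  n1 → {n1}
  n2 → {n3,n4}
  n3 → {n4}
  n4 → {n1}

DF(n3) = ["n4"]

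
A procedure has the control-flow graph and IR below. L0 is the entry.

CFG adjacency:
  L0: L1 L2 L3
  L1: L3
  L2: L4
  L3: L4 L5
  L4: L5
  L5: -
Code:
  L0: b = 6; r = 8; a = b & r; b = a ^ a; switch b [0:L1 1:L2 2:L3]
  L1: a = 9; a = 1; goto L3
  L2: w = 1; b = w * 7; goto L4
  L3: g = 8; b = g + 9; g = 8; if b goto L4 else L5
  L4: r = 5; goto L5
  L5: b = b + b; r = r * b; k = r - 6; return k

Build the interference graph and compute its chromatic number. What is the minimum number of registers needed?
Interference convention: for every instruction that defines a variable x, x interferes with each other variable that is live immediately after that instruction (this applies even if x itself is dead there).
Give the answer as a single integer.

Answer: 3

Working:
Block summaries:
  L0: {a,b,r} / ∅
  L1: {a} / ∅
  L2: {b,w} / ∅
  L3: {b,g} / ∅
  L4: {r} / ∅
  L5: {b,k,r} / {b,r}

Backward fixpoint:
  L0 li=∅ lo={r}
  L1 li={r} lo={r}
  L2 li=∅ lo={b}
  L3 li={r} lo={b,r}
  L4 li={b} lo={b,r}
  L5 li={b,r} lo=∅

Interfere edges:
  a: {r}
  b: {g,r}
  g: {b,r}
  k: ∅
  r: {a,b,g}
  w: ∅

Colouring:
  {b,g,r} pairwise interfere (3-clique) ⇒ χ ≥ 3
  assign a→c1 b→c1 g→c2 k→c0 r→c0 w→c0 — no edge inside a register ⇒ χ ≤ 3
  χ = 3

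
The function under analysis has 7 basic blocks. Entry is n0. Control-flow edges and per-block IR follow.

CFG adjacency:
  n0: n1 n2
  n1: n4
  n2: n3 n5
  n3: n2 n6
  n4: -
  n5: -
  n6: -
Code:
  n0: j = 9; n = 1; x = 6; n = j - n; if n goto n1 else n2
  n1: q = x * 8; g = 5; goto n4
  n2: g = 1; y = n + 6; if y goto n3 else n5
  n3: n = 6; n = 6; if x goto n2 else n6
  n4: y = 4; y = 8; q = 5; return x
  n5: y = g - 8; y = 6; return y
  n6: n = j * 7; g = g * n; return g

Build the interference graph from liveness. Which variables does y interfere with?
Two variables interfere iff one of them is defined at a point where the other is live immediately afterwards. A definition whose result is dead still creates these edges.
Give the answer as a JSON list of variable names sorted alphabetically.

Answer: ["g", "j", "x"]

Analysis:
Per-block:
  n0: def={j,n,x} ue=∅
  n1: def={g,q} ue={x}
  n2: def={g,y} ue={n}
  n3: def={n} ue={x}
  n4: def={q,y} ue={x}
  n5: def={y} ue={g}
  n6: def={g,n} ue={g,j}

Live sets:
  n0 li=∅ lo={j,n,x}
  n1 li={x} lo={x}
  n2 li={j,n,x} lo={g,j,x}
  n3 li={g,j,x} lo={g,j,n,x}
  n4 li={x} lo=∅
  n5 li={g} lo=∅
  n6 li={g,j} lo=∅

Interference:
  g — {j,n,x,y}
  j — {g,n,x,y}
  n — {g,j,x}
  q — {x}
  x — {g,j,n,q,y}
  y — {g,j,x}

N(y) = ["g", "j", "x"]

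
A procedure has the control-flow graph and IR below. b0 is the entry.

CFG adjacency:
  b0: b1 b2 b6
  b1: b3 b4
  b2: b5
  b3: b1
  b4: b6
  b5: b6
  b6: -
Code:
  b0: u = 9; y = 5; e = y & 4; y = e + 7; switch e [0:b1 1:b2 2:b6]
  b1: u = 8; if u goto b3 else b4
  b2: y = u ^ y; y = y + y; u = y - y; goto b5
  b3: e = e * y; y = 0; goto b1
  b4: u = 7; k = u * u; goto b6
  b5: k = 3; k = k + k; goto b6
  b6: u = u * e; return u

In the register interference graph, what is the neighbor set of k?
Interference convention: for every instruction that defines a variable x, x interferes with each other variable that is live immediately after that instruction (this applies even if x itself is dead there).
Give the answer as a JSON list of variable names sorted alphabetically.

Answer: ["e", "u"]

Working:
def/use:
  b0 def {e,u,y} use ∅
  b1 def {u} use ∅
  b2 def {u,y} use {u,y}
  b3 def {e,y} use {e,y}
  b4 def {k,u} use ∅
  b5 def {k} use ∅
  b6 def {u} use {e,u}

Liveness:
  live b0: ∅→{e,u,y}
  live b1: {e,y}→{e,y}
  live b2: {e,u,y}→{e,u}
  live b3: {e,y}→{e,y}
  live b4: {e}→{e,u}
  live b5: {e,u}→{e,u}
  live b6: {e,u}→∅

Interfere edges:
  e — {k,u,y}
  k — {e,u}
  u — {e,k,y}
  y — {e,u}

N(k) = ["e", "u"]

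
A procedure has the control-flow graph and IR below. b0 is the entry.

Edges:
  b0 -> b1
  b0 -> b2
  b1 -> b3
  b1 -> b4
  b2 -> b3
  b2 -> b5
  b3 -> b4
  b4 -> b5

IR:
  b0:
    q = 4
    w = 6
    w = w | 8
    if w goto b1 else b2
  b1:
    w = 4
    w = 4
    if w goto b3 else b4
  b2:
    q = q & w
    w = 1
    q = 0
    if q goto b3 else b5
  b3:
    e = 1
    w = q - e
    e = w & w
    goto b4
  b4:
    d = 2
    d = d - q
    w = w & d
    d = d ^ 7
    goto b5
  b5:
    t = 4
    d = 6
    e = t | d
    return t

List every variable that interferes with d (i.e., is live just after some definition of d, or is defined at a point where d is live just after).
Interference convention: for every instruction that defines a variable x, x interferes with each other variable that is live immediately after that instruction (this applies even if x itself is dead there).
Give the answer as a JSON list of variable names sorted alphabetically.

Answer: ["q", "t", "w"]

Working:
def/use:
  b0: def={q,w} ue=∅
  b1: def={w} ue=∅
  b2: def={q,w} ue={q,w}
  b3: def={e,w} ue={q}
  b4: def={d,w} ue={q,w}
  b5: def={d,e,t} ue=∅

Backward fixpoint:
  live b0: ∅→{q,w}
  live b1: {q}→{q,w}
  live b2: {q,w}→{q}
  live b3: {q}→{q,w}
  live b4: {q,w}→∅
  live b5: ∅→∅

Conflict graph:
  d — {q,t,w}
  e — {q,t,w}
  q — {d,e,w}
  t — {d,e}
  w — {d,e,q}

N(d) = ["q", "t", "w"]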